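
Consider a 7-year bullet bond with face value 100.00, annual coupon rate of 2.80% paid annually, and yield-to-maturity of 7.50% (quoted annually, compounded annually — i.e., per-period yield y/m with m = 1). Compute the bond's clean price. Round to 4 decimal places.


Answer: Price = 75.1060

Derivation:
Coupon per period c = face * coupon_rate / m = 2.800000
Periods per year m = 1; per-period yield y/m = 0.075000
Number of cashflows N = 7
Cashflows (t years, CF_t, discount factor 1/(1+y/m)^(m*t), PV):
  t = 1.0000: CF_t = 2.800000, DF = 0.930233, PV = 2.604651
  t = 2.0000: CF_t = 2.800000, DF = 0.865333, PV = 2.422931
  t = 3.0000: CF_t = 2.800000, DF = 0.804961, PV = 2.253890
  t = 4.0000: CF_t = 2.800000, DF = 0.748801, PV = 2.096641
  t = 5.0000: CF_t = 2.800000, DF = 0.696559, PV = 1.950364
  t = 6.0000: CF_t = 2.800000, DF = 0.647962, PV = 1.814292
  t = 7.0000: CF_t = 102.800000, DF = 0.602755, PV = 61.963204
Price P = sum_t PV_t = 75.105974


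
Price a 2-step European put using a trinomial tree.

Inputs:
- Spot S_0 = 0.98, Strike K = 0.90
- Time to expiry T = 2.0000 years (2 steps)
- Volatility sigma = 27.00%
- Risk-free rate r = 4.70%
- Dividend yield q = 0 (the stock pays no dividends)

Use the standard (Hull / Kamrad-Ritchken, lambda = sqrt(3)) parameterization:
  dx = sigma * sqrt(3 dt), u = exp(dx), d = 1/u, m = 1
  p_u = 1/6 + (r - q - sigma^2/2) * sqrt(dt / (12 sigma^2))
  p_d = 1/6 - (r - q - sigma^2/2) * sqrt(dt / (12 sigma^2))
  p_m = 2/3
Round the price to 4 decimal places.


Answer: Price = V(0,0) = 0.0653

Derivation:
dt = T/N = 1.000000; dx = sigma*sqrt(3*dt) = 0.467654
u = exp(dx) = 1.596245; d = 1/u = 0.626470
p_u = 0.177946, p_m = 0.666667, p_d = 0.155387
Discount per step: exp(-r*dt) = 0.954087
Stock lattice S(k, j) with j the centered position index:
  k=0: S(0,+0) = 0.9800
  k=1: S(1,-1) = 0.6139; S(1,+0) = 0.9800; S(1,+1) = 1.5643
  k=2: S(2,-2) = 0.3846; S(2,-1) = 0.6139; S(2,+0) = 0.9800; S(2,+1) = 1.5643; S(2,+2) = 2.4970
Terminal payoffs V(N, j) = max(K - S_T, 0):
  V(2,-2) = 0.515384; V(2,-1) = 0.286059; V(2,+0) = 0.000000; V(2,+1) = 0.000000; V(2,+2) = 0.000000
Backward induction: V(k, j) = exp(-r*dt) * [p_u * V(k+1, j+1) + p_m * V(k+1, j) + p_d * V(k+1, j-1)]
  V(1,-1) = exp(-r*dt) * [p_u*0.000000 + p_m*0.286059 + p_d*0.515384] = 0.258357
  V(1,+0) = exp(-r*dt) * [p_u*0.000000 + p_m*0.000000 + p_d*0.286059] = 0.042409
  V(1,+1) = exp(-r*dt) * [p_u*0.000000 + p_m*0.000000 + p_d*0.000000] = 0.000000
  V(0,+0) = exp(-r*dt) * [p_u*0.000000 + p_m*0.042409 + p_d*0.258357] = 0.065277


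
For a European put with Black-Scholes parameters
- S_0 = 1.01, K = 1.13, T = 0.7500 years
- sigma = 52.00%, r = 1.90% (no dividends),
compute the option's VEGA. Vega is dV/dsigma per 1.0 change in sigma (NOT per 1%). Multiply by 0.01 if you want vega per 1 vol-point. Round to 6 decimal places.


Answer: Vega = 0.348939

Derivation:
d1 = 0.0075115449; d2 = -0.4428216651
phi(d1) = 0.3989310257; exp(-qT) = 1.0000000000; exp(-rT) = 0.9858510507
Vega = S * exp(-qT) * phi(d1) * sqrt(T) = 1.0100 * 1.0000000000 * 0.3989310257 * 0.8660254038 = 0.348939


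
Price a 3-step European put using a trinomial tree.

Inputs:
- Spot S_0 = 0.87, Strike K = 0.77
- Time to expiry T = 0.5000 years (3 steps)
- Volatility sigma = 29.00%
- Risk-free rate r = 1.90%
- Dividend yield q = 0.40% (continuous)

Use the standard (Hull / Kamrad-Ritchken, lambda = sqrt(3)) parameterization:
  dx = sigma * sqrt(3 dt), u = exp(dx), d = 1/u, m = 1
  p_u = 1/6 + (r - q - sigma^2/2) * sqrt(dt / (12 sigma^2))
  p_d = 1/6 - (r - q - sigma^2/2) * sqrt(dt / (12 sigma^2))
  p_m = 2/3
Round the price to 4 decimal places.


Answer: Price = V(0,0) = 0.0290

Derivation:
dt = T/N = 0.166667; dx = sigma*sqrt(3*dt) = 0.205061
u = exp(dx) = 1.227600; d = 1/u = 0.814598
p_u = 0.155674, p_m = 0.666667, p_d = 0.177659
Discount per step: exp(-r*dt) = 0.996838
Stock lattice S(k, j) with j the centered position index:
  k=0: S(0,+0) = 0.8700
  k=1: S(1,-1) = 0.7087; S(1,+0) = 0.8700; S(1,+1) = 1.0680
  k=2: S(2,-2) = 0.5773; S(2,-1) = 0.7087; S(2,+0) = 0.8700; S(2,+1) = 1.0680; S(2,+2) = 1.3111
  k=3: S(3,-3) = 0.4703; S(3,-2) = 0.5773; S(3,-1) = 0.7087; S(3,+0) = 0.8700; S(3,+1) = 1.0680; S(3,+2) = 1.3111; S(3,+3) = 1.6095
Terminal payoffs V(N, j) = max(K - S_T, 0):
  V(3,-3) = 0.299728; V(3,-2) = 0.192695; V(3,-1) = 0.061300; V(3,+0) = 0.000000; V(3,+1) = 0.000000; V(3,+2) = 0.000000; V(3,+3) = 0.000000
Backward induction: V(k, j) = exp(-r*dt) * [p_u * V(k+1, j+1) + p_m * V(k+1, j) + p_d * V(k+1, j-1)]
  V(2,-2) = exp(-r*dt) * [p_u*0.061300 + p_m*0.192695 + p_d*0.299728] = 0.190651
  V(2,-1) = exp(-r*dt) * [p_u*0.000000 + p_m*0.061300 + p_d*0.192695] = 0.074863
  V(2,+0) = exp(-r*dt) * [p_u*0.000000 + p_m*0.000000 + p_d*0.061300] = 0.010856
  V(2,+1) = exp(-r*dt) * [p_u*0.000000 + p_m*0.000000 + p_d*0.000000] = 0.000000
  V(2,+2) = exp(-r*dt) * [p_u*0.000000 + p_m*0.000000 + p_d*0.000000] = 0.000000
  V(1,-1) = exp(-r*dt) * [p_u*0.010856 + p_m*0.074863 + p_d*0.190651] = 0.085200
  V(1,+0) = exp(-r*dt) * [p_u*0.000000 + p_m*0.010856 + p_d*0.074863] = 0.020473
  V(1,+1) = exp(-r*dt) * [p_u*0.000000 + p_m*0.000000 + p_d*0.010856] = 0.001923
  V(0,+0) = exp(-r*dt) * [p_u*0.001923 + p_m*0.020473 + p_d*0.085200] = 0.028992


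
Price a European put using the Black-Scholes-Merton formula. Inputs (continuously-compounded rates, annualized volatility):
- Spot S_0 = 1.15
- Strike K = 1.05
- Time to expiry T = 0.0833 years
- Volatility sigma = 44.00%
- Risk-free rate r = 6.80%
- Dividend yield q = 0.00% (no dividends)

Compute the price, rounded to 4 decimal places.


Answer: Price = 0.0179

Derivation:
d1 = (ln(S/K) + (r - q + 0.5*sigma^2) * T) / (sigma * sqrt(T)) = 0.82446063
d2 = d1 - sigma * sqrt(T) = 0.69746897
exp(-rT) = 0.99435161; exp(-qT) = 1.00000000
P = K * exp(-rT) * N(-d2) - S_0 * exp(-qT) * N(-d1)
N(-d1) = 0.20483894; N(-d2) = 0.24275467
P = 1.0500 * 0.99435161 * 0.24275467 - 1.1500 * 1.00000000 * 0.20483894 = 0.0179


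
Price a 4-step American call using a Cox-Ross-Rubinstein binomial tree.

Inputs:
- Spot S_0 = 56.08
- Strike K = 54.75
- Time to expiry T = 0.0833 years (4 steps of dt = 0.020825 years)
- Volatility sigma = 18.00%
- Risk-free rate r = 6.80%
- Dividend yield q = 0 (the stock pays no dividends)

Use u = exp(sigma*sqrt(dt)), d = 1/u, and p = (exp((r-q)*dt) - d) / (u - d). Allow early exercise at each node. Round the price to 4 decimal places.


Answer: Price = V(0,0) = 2.2037

Derivation:
dt = T/N = 0.020825
u = exp(sigma*sqrt(dt)) = 1.026316; d = 1/u = 0.974359
p = (exp((r-q)*dt) - d) / (u - d) = 0.520781
Discount per step: exp(-r*dt) = 0.998585
Stock lattice S(k, i) with i counting down-moves:
  k=0: S(0,0) = 56.0800
  k=1: S(1,0) = 57.5558; S(1,1) = 54.6420
  k=2: S(2,0) = 59.0704; S(2,1) = 56.0800; S(2,2) = 53.2410
  k=3: S(3,0) = 60.6249; S(3,1) = 57.5558; S(3,2) = 54.6420; S(3,3) = 51.8758
  k=4: S(4,0) = 62.2203; S(4,1) = 59.0704; S(4,2) = 56.0800; S(4,3) = 53.2410; S(4,4) = 50.5457
Terminal payoffs V(N, i) = max(S_T - K, 0):
  V(4,0) = 7.470312; V(4,1) = 4.320425; V(4,2) = 1.330000; V(4,3) = 0.000000; V(4,4) = 0.000000
Backward induction: V(k, i) = exp(-r*dt) * [p * V(k+1, i) + (1-p) * V(k+1, i+1)]; then take max(V_cont, immediate exercise) for American.
  V(3,0) = exp(-r*dt) * [p*7.470312 + (1-p)*4.320425] = 5.952391; exercise = 5.874915; V(3,0) = max -> 5.952391
  V(3,1) = exp(-r*dt) * [p*4.320425 + (1-p)*1.330000] = 2.883271; exercise = 2.805794; V(3,1) = max -> 2.883271
  V(3,2) = exp(-r*dt) * [p*1.330000 + (1-p)*0.000000] = 0.691659; exercise = 0.000000; V(3,2) = max -> 0.691659
  V(3,3) = exp(-r*dt) * [p*0.000000 + (1-p)*0.000000] = 0.000000; exercise = 0.000000; V(3,3) = max -> 0.000000
  V(2,0) = exp(-r*dt) * [p*5.952391 + (1-p)*2.883271] = 4.475268; exercise = 4.320425; V(2,0) = max -> 4.475268
  V(2,1) = exp(-r*dt) * [p*2.883271 + (1-p)*0.691659] = 1.830415; exercise = 1.330000; V(2,1) = max -> 1.830415
  V(2,2) = exp(-r*dt) * [p*0.691659 + (1-p)*0.000000] = 0.359693; exercise = 0.000000; V(2,2) = max -> 0.359693
  V(1,0) = exp(-r*dt) * [p*4.475268 + (1-p)*1.830415] = 3.203265; exercise = 2.805794; V(1,0) = max -> 3.203265
  V(1,1) = exp(-r*dt) * [p*1.830415 + (1-p)*0.359693] = 1.124024; exercise = 0.000000; V(1,1) = max -> 1.124024
  V(0,0) = exp(-r*dt) * [p*3.203265 + (1-p)*1.124024] = 2.203730; exercise = 1.330000; V(0,0) = max -> 2.203730


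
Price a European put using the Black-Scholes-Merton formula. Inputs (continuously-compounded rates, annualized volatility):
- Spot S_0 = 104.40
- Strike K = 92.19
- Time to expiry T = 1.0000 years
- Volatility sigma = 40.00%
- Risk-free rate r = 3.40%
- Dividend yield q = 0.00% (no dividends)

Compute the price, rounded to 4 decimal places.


Answer: Price = 8.8595

Derivation:
d1 = (ln(S/K) + (r - q + 0.5*sigma^2) * T) / (sigma * sqrt(T)) = 0.59594503
d2 = d1 - sigma * sqrt(T) = 0.19594503
exp(-rT) = 0.96657150; exp(-qT) = 1.00000000
P = K * exp(-rT) * N(-d2) - S_0 * exp(-qT) * N(-d1)
N(-d1) = 0.27560598; N(-d2) = 0.42232660
P = 92.1900 * 0.96657150 * 0.42232660 - 104.4000 * 1.00000000 * 0.27560598 = 8.8595


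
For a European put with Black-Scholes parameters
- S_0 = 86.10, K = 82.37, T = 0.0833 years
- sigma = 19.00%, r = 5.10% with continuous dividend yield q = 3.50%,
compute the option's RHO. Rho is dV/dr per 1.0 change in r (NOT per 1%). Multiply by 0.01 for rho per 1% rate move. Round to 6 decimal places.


Answer: Rho = -1.438549

Derivation:
d1 = 0.8593508312; d2 = 0.8045135264
phi(d1) = 0.2757721056; exp(-qT) = 0.9970887459; exp(-rT) = 0.9957607113
N(-d2) = 0.2105502303
Rho = -K*T*exp(-rT)*N(-d2) = -82.3700 * 0.0833 * 0.9957607113 * 0.2105502303 = -1.438549


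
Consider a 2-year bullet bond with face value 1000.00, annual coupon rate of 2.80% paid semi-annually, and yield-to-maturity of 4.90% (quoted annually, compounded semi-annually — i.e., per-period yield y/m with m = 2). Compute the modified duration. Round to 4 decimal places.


Coupon per period c = face * coupon_rate / m = 14.000000
Periods per year m = 2; per-period yield y/m = 0.024500
Number of cashflows N = 4
Cashflows (t years, CF_t, discount factor 1/(1+y/m)^(m*t), PV):
  t = 0.5000: CF_t = 14.000000, DF = 0.976086, PV = 13.665203
  t = 1.0000: CF_t = 14.000000, DF = 0.952744, PV = 13.338411
  t = 1.5000: CF_t = 14.000000, DF = 0.929960, PV = 13.019435
  t = 2.0000: CF_t = 1014.000000, DF = 0.907721, PV = 920.428598
Price P = sum_t PV_t = 960.451648
First compute Macaulay numerator sum_t t * PV_t:
  t * PV_t at t = 0.5000: 6.832601
  t * PV_t at t = 1.0000: 13.338411
  t * PV_t at t = 1.5000: 19.529153
  t * PV_t at t = 2.0000: 1840.857197
Macaulay duration D = 1880.557362 / 960.451648 = 1.957993
Modified duration = D / (1 + y/m) = 1.957993 / (1 + 0.024500) = 1.911169

Answer: Modified duration = 1.9112


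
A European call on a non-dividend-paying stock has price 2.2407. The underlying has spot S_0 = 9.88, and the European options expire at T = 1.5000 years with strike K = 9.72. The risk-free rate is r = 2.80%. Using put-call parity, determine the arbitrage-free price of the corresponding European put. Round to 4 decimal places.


Answer: Put price = 1.6809

Derivation:
Put-call parity: C - P = S_0 * exp(-qT) - K * exp(-rT).
S_0 * exp(-qT) = 9.8800 * 1.00000000 = 9.88000000
K * exp(-rT) = 9.7200 * 0.95886978 = 9.32021427
P = C - S*exp(-qT) + K*exp(-rT)
P = 2.2407 - 9.88000000 + 9.32021427 = 1.6809


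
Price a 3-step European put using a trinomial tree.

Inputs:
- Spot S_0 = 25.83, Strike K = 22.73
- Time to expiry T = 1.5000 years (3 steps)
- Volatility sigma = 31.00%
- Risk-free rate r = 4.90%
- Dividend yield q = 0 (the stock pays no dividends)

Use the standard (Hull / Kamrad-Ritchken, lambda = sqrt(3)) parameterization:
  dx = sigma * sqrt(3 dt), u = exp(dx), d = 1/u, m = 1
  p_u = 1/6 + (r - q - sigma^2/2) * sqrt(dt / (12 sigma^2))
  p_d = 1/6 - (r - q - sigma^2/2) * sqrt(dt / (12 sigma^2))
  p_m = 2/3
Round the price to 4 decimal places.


Answer: Price = V(0,0) = 1.7126

Derivation:
dt = T/N = 0.500000; dx = sigma*sqrt(3*dt) = 0.379671
u = exp(dx) = 1.461803; d = 1/u = 0.684086
p_u = 0.167292, p_m = 0.666667, p_d = 0.166041
Discount per step: exp(-r*dt) = 0.975798
Stock lattice S(k, j) with j the centered position index:
  k=0: S(0,+0) = 25.8300
  k=1: S(1,-1) = 17.6700; S(1,+0) = 25.8300; S(1,+1) = 37.7584
  k=2: S(2,-2) = 12.0878; S(2,-1) = 17.6700; S(2,+0) = 25.8300; S(2,+1) = 37.7584; S(2,+2) = 55.1953
  k=3: S(3,-3) = 8.2691; S(3,-2) = 12.0878; S(3,-1) = 17.6700; S(3,+0) = 25.8300; S(3,+1) = 37.7584; S(3,+2) = 55.1953; S(3,+3) = 80.6847
Terminal payoffs V(N, j) = max(K - S_T, 0):
  V(3,-3) = 14.460915; V(3,-2) = 10.642223; V(3,-1) = 5.060046; V(3,+0) = 0.000000; V(3,+1) = 0.000000; V(3,+2) = 0.000000; V(3,+3) = 0.000000
Backward induction: V(k, j) = exp(-r*dt) * [p_u * V(k+1, j+1) + p_m * V(k+1, j) + p_d * V(k+1, j-1)]
  V(2,-2) = exp(-r*dt) * [p_u*5.060046 + p_m*10.642223 + p_d*14.460915] = 10.092117
  V(2,-1) = exp(-r*dt) * [p_u*0.000000 + p_m*5.060046 + p_d*10.642223] = 5.016001
  V(2,+0) = exp(-r*dt) * [p_u*0.000000 + p_m*0.000000 + p_d*5.060046] = 0.819841
  V(2,+1) = exp(-r*dt) * [p_u*0.000000 + p_m*0.000000 + p_d*0.000000] = 0.000000
  V(2,+2) = exp(-r*dt) * [p_u*0.000000 + p_m*0.000000 + p_d*0.000000] = 0.000000
  V(1,-1) = exp(-r*dt) * [p_u*0.819841 + p_m*5.016001 + p_d*10.092117] = 5.032052
  V(1,+0) = exp(-r*dt) * [p_u*0.000000 + p_m*0.819841 + p_d*5.016001] = 1.346038
  V(1,+1) = exp(-r*dt) * [p_u*0.000000 + p_m*0.000000 + p_d*0.819841] = 0.132833
  V(0,+0) = exp(-r*dt) * [p_u*0.132833 + p_m*1.346038 + p_d*5.032052] = 1.712631


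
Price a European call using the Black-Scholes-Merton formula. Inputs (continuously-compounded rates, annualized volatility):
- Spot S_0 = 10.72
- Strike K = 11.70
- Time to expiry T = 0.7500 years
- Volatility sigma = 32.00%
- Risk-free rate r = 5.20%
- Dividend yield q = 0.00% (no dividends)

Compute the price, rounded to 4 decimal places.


Answer: Price = 0.9629

Derivation:
d1 = (ln(S/K) + (r - q + 0.5*sigma^2) * T) / (sigma * sqrt(T)) = -0.03636472
d2 = d1 - sigma * sqrt(T) = -0.31349285
exp(-rT) = 0.96175071; exp(-qT) = 1.00000000
C = S_0 * exp(-qT) * N(d1) - K * exp(-rT) * N(d2)
N(d1) = 0.48549577; N(d2) = 0.37695313
C = 10.7200 * 1.00000000 * 0.48549577 - 11.7000 * 0.96175071 * 0.37695313 = 0.9629


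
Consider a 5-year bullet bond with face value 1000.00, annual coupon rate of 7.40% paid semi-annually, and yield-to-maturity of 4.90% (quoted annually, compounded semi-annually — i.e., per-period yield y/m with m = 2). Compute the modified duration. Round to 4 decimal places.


Coupon per period c = face * coupon_rate / m = 37.000000
Periods per year m = 2; per-period yield y/m = 0.024500
Number of cashflows N = 10
Cashflows (t years, CF_t, discount factor 1/(1+y/m)^(m*t), PV):
  t = 0.5000: CF_t = 37.000000, DF = 0.976086, PV = 36.115178
  t = 1.0000: CF_t = 37.000000, DF = 0.952744, PV = 35.251516
  t = 1.5000: CF_t = 37.000000, DF = 0.929960, PV = 34.408508
  t = 2.0000: CF_t = 37.000000, DF = 0.907721, PV = 33.585659
  t = 2.5000: CF_t = 37.000000, DF = 0.886013, PV = 32.782488
  t = 3.0000: CF_t = 37.000000, DF = 0.864825, PV = 31.998524
  t = 3.5000: CF_t = 37.000000, DF = 0.844143, PV = 31.233308
  t = 4.0000: CF_t = 37.000000, DF = 0.823957, PV = 30.486391
  t = 4.5000: CF_t = 37.000000, DF = 0.804252, PV = 29.757337
  t = 5.0000: CF_t = 1037.000000, DF = 0.785019, PV = 814.065086
Price P = sum_t PV_t = 1109.683995
First compute Macaulay numerator sum_t t * PV_t:
  t * PV_t at t = 0.5000: 18.057589
  t * PV_t at t = 1.0000: 35.251516
  t * PV_t at t = 1.5000: 51.612761
  t * PV_t at t = 2.0000: 67.171318
  t * PV_t at t = 2.5000: 81.956220
  t * PV_t at t = 3.0000: 95.995572
  t * PV_t at t = 3.5000: 109.316578
  t * PV_t at t = 4.0000: 121.945566
  t * PV_t at t = 4.5000: 133.908015
  t * PV_t at t = 5.0000: 4070.325431
Macaulay duration D = 4785.540567 / 1109.683995 = 4.312526
Modified duration = D / (1 + y/m) = 4.312526 / (1 + 0.024500) = 4.209395

Answer: Modified duration = 4.2094


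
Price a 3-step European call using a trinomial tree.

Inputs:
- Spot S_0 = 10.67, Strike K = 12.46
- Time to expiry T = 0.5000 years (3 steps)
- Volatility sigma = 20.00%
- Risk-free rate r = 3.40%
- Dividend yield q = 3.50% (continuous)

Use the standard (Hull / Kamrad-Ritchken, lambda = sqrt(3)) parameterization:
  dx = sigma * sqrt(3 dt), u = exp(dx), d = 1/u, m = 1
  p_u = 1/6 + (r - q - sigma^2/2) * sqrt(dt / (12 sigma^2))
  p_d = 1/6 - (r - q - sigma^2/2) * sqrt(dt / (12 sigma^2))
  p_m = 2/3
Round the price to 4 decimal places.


dt = T/N = 0.166667; dx = sigma*sqrt(3*dt) = 0.141421
u = exp(dx) = 1.151910; d = 1/u = 0.868123
p_u = 0.154292, p_m = 0.666667, p_d = 0.179041
Discount per step: exp(-r*dt) = 0.994349
Stock lattice S(k, j) with j the centered position index:
  k=0: S(0,+0) = 10.6700
  k=1: S(1,-1) = 9.2629; S(1,+0) = 10.6700; S(1,+1) = 12.2909
  k=2: S(2,-2) = 8.0413; S(2,-1) = 9.2629; S(2,+0) = 10.6700; S(2,+1) = 12.2909; S(2,+2) = 14.1580
  k=3: S(3,-3) = 6.9809; S(3,-2) = 8.0413; S(3,-1) = 9.2629; S(3,+0) = 10.6700; S(3,+1) = 12.2909; S(3,+2) = 14.1580; S(3,+3) = 16.3087
Terminal payoffs V(N, j) = max(S_T - K, 0):
  V(3,-3) = 0.000000; V(3,-2) = 0.000000; V(3,-1) = 0.000000; V(3,+0) = 0.000000; V(3,+1) = 0.000000; V(3,+2) = 1.697985; V(3,+3) = 3.848723
Backward induction: V(k, j) = exp(-r*dt) * [p_u * V(k+1, j+1) + p_m * V(k+1, j) + p_d * V(k+1, j-1)]
  V(2,-2) = exp(-r*dt) * [p_u*0.000000 + p_m*0.000000 + p_d*0.000000] = 0.000000
  V(2,-1) = exp(-r*dt) * [p_u*0.000000 + p_m*0.000000 + p_d*0.000000] = 0.000000
  V(2,+0) = exp(-r*dt) * [p_u*0.000000 + p_m*0.000000 + p_d*0.000000] = 0.000000
  V(2,+1) = exp(-r*dt) * [p_u*1.697985 + p_m*0.000000 + p_d*0.000000] = 0.260506
  V(2,+2) = exp(-r*dt) * [p_u*3.848723 + p_m*1.697985 + p_d*0.000000] = 1.716066
  V(1,-1) = exp(-r*dt) * [p_u*0.000000 + p_m*0.000000 + p_d*0.000000] = 0.000000
  V(1,+0) = exp(-r*dt) * [p_u*0.260506 + p_m*0.000000 + p_d*0.000000] = 0.039967
  V(1,+1) = exp(-r*dt) * [p_u*1.716066 + p_m*0.260506 + p_d*0.000000] = 0.435969
  V(0,+0) = exp(-r*dt) * [p_u*0.435969 + p_m*0.039967 + p_d*0.000000] = 0.093381

Answer: Price = V(0,0) = 0.0934


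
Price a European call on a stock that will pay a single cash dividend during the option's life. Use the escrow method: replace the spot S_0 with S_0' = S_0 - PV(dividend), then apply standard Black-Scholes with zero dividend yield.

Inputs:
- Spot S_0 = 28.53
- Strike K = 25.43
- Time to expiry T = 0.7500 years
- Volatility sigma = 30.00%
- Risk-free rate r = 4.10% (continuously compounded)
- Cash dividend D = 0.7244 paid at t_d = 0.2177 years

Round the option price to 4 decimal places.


PV(D) = D * exp(-r * t_d) = 0.7244 * 0.99111402 = 0.71796299
S_0' = S_0 - PV(D) = 28.5300 - 0.71796299 = 27.81203701
d1 = (ln(S_0'/K) + (r + sigma^2/2)*T) / (sigma*sqrt(T)) = 0.59289767
d2 = d1 - sigma*sqrt(T) = 0.33309005
exp(-rT) = 0.96971797
N(d1) = 0.72337518; N(d2) = 0.63046684
C = S_0' * N(d1) - K * exp(-rT) * N(d2) = 27.81203701 * 0.72337518 - 25.4300 * 0.96971797 * 0.63046684 = 4.5713

Answer: Price = 4.5713


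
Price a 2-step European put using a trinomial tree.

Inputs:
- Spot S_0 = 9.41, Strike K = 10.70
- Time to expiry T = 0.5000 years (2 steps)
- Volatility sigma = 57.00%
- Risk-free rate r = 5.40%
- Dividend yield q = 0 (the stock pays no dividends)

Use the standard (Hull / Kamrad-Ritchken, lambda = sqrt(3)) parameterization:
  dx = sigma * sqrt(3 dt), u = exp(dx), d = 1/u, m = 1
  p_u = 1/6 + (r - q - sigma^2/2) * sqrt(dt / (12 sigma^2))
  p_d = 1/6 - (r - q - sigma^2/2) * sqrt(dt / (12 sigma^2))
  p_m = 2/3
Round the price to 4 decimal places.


Answer: Price = V(0,0) = 2.1385

Derivation:
dt = T/N = 0.250000; dx = sigma*sqrt(3*dt) = 0.493634
u = exp(dx) = 1.638260; d = 1/u = 0.610404
p_u = 0.139205, p_m = 0.666667, p_d = 0.194129
Discount per step: exp(-r*dt) = 0.986591
Stock lattice S(k, j) with j the centered position index:
  k=0: S(0,+0) = 9.4100
  k=1: S(1,-1) = 5.7439; S(1,+0) = 9.4100; S(1,+1) = 15.4160
  k=2: S(2,-2) = 3.5061; S(2,-1) = 5.7439; S(2,+0) = 9.4100; S(2,+1) = 15.4160; S(2,+2) = 25.2554
Terminal payoffs V(N, j) = max(K - S_T, 0):
  V(2,-2) = 7.193901; V(2,-1) = 4.956100; V(2,+0) = 1.290000; V(2,+1) = 0.000000; V(2,+2) = 0.000000
Backward induction: V(k, j) = exp(-r*dt) * [p_u * V(k+1, j+1) + p_m * V(k+1, j) + p_d * V(k+1, j-1)]
  V(1,-1) = exp(-r*dt) * [p_u*1.290000 + p_m*4.956100 + p_d*7.193901] = 4.814744
  V(1,+0) = exp(-r*dt) * [p_u*0.000000 + p_m*1.290000 + p_d*4.956100] = 1.797688
  V(1,+1) = exp(-r*dt) * [p_u*0.000000 + p_m*0.000000 + p_d*1.290000] = 0.247068
  V(0,+0) = exp(-r*dt) * [p_u*0.247068 + p_m*1.797688 + p_d*4.814744] = 2.138467


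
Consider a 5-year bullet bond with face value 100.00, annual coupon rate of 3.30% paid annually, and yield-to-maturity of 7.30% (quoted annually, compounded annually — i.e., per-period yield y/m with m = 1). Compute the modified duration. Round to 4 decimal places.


Coupon per period c = face * coupon_rate / m = 3.300000
Periods per year m = 1; per-period yield y/m = 0.073000
Number of cashflows N = 5
Cashflows (t years, CF_t, discount factor 1/(1+y/m)^(m*t), PV):
  t = 1.0000: CF_t = 3.300000, DF = 0.931966, PV = 3.075489
  t = 2.0000: CF_t = 3.300000, DF = 0.868561, PV = 2.866253
  t = 3.0000: CF_t = 3.300000, DF = 0.809470, PV = 2.671251
  t = 4.0000: CF_t = 3.300000, DF = 0.754399, PV = 2.489517
  t = 5.0000: CF_t = 103.300000, DF = 0.703075, PV = 72.627603
Price P = sum_t PV_t = 83.730113
First compute Macaulay numerator sum_t t * PV_t:
  t * PV_t at t = 1.0000: 3.075489
  t * PV_t at t = 2.0000: 5.732506
  t * PV_t at t = 3.0000: 8.013754
  t * PV_t at t = 4.0000: 9.958067
  t * PV_t at t = 5.0000: 363.138016
Macaulay duration D = 389.917832 / 83.730113 = 4.656841
Modified duration = D / (1 + y/m) = 4.656841 / (1 + 0.073000) = 4.340020

Answer: Modified duration = 4.3400


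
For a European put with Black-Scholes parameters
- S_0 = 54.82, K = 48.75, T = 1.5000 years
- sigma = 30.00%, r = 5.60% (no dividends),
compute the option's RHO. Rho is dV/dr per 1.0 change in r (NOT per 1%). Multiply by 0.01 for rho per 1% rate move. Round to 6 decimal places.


Answer: Rho = -24.057426

Derivation:
d1 = 0.7317167292; d2 = 0.3642932678
phi(d1) = 0.3052441841; exp(-qT) = 1.0000000000; exp(-rT) = 0.9194312561
N(-d2) = 0.3578195133
Rho = -K*T*exp(-rT)*N(-d2) = -48.7500 * 1.5000 * 0.9194312561 * 0.3578195133 = -24.057426


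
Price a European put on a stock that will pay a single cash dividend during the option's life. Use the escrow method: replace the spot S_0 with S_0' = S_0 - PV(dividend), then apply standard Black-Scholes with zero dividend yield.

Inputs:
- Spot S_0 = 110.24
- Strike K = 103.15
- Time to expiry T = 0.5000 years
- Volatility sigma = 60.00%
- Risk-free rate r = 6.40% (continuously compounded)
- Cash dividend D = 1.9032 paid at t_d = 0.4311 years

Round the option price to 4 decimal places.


Answer: Price = 13.5695

Derivation:
PV(D) = D * exp(-r * t_d) = 1.9032 * 0.97278674 = 1.85140772
S_0' = S_0 - PV(D) = 110.2400 - 1.85140772 = 108.38859228
d1 = (ln(S_0'/K) + (r + sigma^2/2)*T) / (sigma*sqrt(T)) = 0.40432037
d2 = d1 - sigma*sqrt(T) = -0.01994370
exp(-rT) = 0.96850658
N(-d1) = 0.34298857; N(-d2) = 0.50795586
P = K * exp(-rT) * N(-d2) - S_0' * N(-d1) = 103.1500 * 0.96850658 * 0.50795586 - 108.38859228 * 0.34298857 = 13.5695


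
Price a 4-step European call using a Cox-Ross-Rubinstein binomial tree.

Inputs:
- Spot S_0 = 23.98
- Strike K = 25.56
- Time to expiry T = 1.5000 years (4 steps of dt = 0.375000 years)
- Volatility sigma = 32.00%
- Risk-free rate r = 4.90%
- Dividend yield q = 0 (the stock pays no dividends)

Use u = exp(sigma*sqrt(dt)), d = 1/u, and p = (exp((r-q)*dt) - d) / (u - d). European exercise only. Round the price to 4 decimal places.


dt = T/N = 0.375000
u = exp(sigma*sqrt(dt)) = 1.216477; d = 1/u = 0.822046
p = (exp((r-q)*dt) - d) / (u - d) = 0.498183
Discount per step: exp(-r*dt) = 0.981793
Stock lattice S(k, i) with i counting down-moves:
  k=0: S(0,0) = 23.9800
  k=1: S(1,0) = 29.1711; S(1,1) = 19.7127
  k=2: S(2,0) = 35.4860; S(2,1) = 23.9800; S(2,2) = 16.2047
  k=3: S(3,0) = 43.1679; S(3,1) = 29.1711; S(3,2) = 19.7127; S(3,3) = 13.3210
  k=4: S(4,0) = 52.5128; S(4,1) = 35.4860; S(4,2) = 23.9800; S(4,3) = 16.2047; S(4,4) = 10.9505
Terminal payoffs V(N, i) = max(S_T - K, 0):
  V(4,0) = 26.952796; V(4,1) = 9.926009; V(4,2) = 0.000000; V(4,3) = 0.000000; V(4,4) = 0.000000
Backward induction: V(k, i) = exp(-r*dt) * [p * V(k+1, i) + (1-p) * V(k+1, i+1)].
  V(3,0) = exp(-r*dt) * [p*26.952796 + (1-p)*9.926009] = 18.073299
  V(3,1) = exp(-r*dt) * [p*9.926009 + (1-p)*0.000000] = 4.854935
  V(3,2) = exp(-r*dt) * [p*0.000000 + (1-p)*0.000000] = 0.000000
  V(3,3) = exp(-r*dt) * [p*0.000000 + (1-p)*0.000000] = 0.000000
  V(2,0) = exp(-r*dt) * [p*18.073299 + (1-p)*4.854935] = 11.231808
  V(2,1) = exp(-r*dt) * [p*4.854935 + (1-p)*0.000000] = 2.374610
  V(2,2) = exp(-r*dt) * [p*0.000000 + (1-p)*0.000000] = 0.000000
  V(1,0) = exp(-r*dt) * [p*11.231808 + (1-p)*2.374610] = 6.663541
  V(1,1) = exp(-r*dt) * [p*2.374610 + (1-p)*0.000000] = 1.161451
  V(0,0) = exp(-r*dt) * [p*6.663541 + (1-p)*1.161451] = 3.831446

Answer: Price = V(0,0) = 3.8314


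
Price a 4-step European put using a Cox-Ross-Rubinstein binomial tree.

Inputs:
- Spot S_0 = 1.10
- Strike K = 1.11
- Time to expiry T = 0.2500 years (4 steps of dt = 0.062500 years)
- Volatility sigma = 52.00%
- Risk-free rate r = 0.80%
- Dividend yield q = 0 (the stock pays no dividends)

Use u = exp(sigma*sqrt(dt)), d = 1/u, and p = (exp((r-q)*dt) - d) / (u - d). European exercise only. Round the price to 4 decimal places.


dt = T/N = 0.062500
u = exp(sigma*sqrt(dt)) = 1.138828; d = 1/u = 0.878095
p = (exp((r-q)*dt) - d) / (u - d) = 0.469464
Discount per step: exp(-r*dt) = 0.999500
Stock lattice S(k, i) with i counting down-moves:
  k=0: S(0,0) = 1.1000
  k=1: S(1,0) = 1.2527; S(1,1) = 0.9659
  k=2: S(2,0) = 1.4266; S(2,1) = 1.1000; S(2,2) = 0.8482
  k=3: S(3,0) = 1.6247; S(3,1) = 1.2527; S(3,2) = 0.9659; S(3,3) = 0.7448
  k=4: S(4,0) = 1.8502; S(4,1) = 1.4266; S(4,2) = 1.1000; S(4,3) = 0.8482; S(4,4) = 0.6540
Terminal payoffs V(N, i) = max(K - S_T, 0):
  V(4,0) = 0.000000; V(4,1) = 0.000000; V(4,2) = 0.010000; V(4,3) = 0.261843; V(4,4) = 0.456027
Backward induction: V(k, i) = exp(-r*dt) * [p * V(k+1, i) + (1-p) * V(k+1, i+1)].
  V(3,0) = exp(-r*dt) * [p*0.000000 + (1-p)*0.000000] = 0.000000
  V(3,1) = exp(-r*dt) * [p*0.000000 + (1-p)*0.010000] = 0.005303
  V(3,2) = exp(-r*dt) * [p*0.010000 + (1-p)*0.261843] = 0.143540
  V(3,3) = exp(-r*dt) * [p*0.261843 + (1-p)*0.456027] = 0.364683
  V(2,0) = exp(-r*dt) * [p*0.000000 + (1-p)*0.005303] = 0.002812
  V(2,1) = exp(-r*dt) * [p*0.005303 + (1-p)*0.143540] = 0.078603
  V(2,2) = exp(-r*dt) * [p*0.143540 + (1-p)*0.364683] = 0.260734
  V(1,0) = exp(-r*dt) * [p*0.002812 + (1-p)*0.078603] = 0.043000
  V(1,1) = exp(-r*dt) * [p*0.078603 + (1-p)*0.260734] = 0.175143
  V(0,0) = exp(-r*dt) * [p*0.043000 + (1-p)*0.175143] = 0.113050

Answer: Price = V(0,0) = 0.1131


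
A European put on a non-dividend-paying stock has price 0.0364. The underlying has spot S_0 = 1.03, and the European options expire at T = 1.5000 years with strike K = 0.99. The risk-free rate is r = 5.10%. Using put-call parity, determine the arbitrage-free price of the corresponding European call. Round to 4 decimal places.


Answer: Call price = 0.1493

Derivation:
Put-call parity: C - P = S_0 * exp(-qT) - K * exp(-rT).
S_0 * exp(-qT) = 1.0300 * 1.00000000 = 1.03000000
K * exp(-rT) = 0.9900 * 0.92635291 = 0.91708939
C = P + S*exp(-qT) - K*exp(-rT)
C = 0.0364 + 1.03000000 - 0.91708939 = 0.1493


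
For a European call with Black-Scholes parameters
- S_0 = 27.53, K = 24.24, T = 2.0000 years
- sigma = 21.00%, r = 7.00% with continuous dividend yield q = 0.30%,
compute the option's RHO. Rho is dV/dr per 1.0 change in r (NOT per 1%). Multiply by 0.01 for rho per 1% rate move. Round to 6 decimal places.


d1 = 1.0282415413; d2 = 0.7312566932
phi(d1) = 0.2351389021; exp(-qT) = 0.9940179641; exp(-rT) = 0.8693582354
N(d2) = 0.7676888114
Rho = K*T*exp(-rT)*N(d2) = 24.2400 * 2.0000 * 0.8693582354 * 0.7676888114 = 32.355387

Answer: Rho = 32.355387


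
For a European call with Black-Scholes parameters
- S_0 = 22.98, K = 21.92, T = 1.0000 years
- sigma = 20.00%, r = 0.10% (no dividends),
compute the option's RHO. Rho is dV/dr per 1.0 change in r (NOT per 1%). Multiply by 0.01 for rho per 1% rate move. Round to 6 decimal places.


Answer: Rho = 12.177836

Derivation:
d1 = 0.3411240517; d2 = 0.1411240517
phi(d1) = 0.3763930475; exp(-qT) = 1.0000000000; exp(-rT) = 0.9990004998
N(d2) = 0.5561140284
Rho = K*T*exp(-rT)*N(d2) = 21.9200 * 1.0000 * 0.9990004998 * 0.5561140284 = 12.177836


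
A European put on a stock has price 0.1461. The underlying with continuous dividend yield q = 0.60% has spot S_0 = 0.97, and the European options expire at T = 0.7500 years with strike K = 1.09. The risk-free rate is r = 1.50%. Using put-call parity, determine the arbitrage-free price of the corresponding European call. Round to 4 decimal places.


Answer: Call price = 0.0339

Derivation:
Put-call parity: C - P = S_0 * exp(-qT) - K * exp(-rT).
S_0 * exp(-qT) = 0.9700 * 0.99551011 = 0.96564481
K * exp(-rT) = 1.0900 * 0.98881304 = 1.07780622
C = P + S*exp(-qT) - K*exp(-rT)
C = 0.1461 + 0.96564481 - 1.07780622 = 0.0339


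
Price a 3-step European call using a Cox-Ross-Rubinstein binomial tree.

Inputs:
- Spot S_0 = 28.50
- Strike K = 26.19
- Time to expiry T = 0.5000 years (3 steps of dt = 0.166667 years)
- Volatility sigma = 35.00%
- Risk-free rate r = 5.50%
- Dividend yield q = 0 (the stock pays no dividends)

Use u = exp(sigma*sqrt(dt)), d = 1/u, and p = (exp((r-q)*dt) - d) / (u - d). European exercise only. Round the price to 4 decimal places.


dt = T/N = 0.166667
u = exp(sigma*sqrt(dt)) = 1.153599; d = 1/u = 0.866852
p = (exp((r-q)*dt) - d) / (u - d) = 0.496454
Discount per step: exp(-r*dt) = 0.990875
Stock lattice S(k, i) with i counting down-moves:
  k=0: S(0,0) = 28.5000
  k=1: S(1,0) = 32.8776; S(1,1) = 24.7053
  k=2: S(2,0) = 37.9276; S(2,1) = 28.5000; S(2,2) = 21.4158
  k=3: S(3,0) = 43.7532; S(3,1) = 32.8776; S(3,2) = 24.7053; S(3,3) = 18.5644
Terminal payoffs V(N, i) = max(S_T - K, 0):
  V(3,0) = 17.563202; V(3,1) = 6.687581; V(3,2) = 0.000000; V(3,3) = 0.000000
Backward induction: V(k, i) = exp(-r*dt) * [p * V(k+1, i) + (1-p) * V(k+1, i+1)].
  V(2,0) = exp(-r*dt) * [p*17.563202 + (1-p)*6.687581] = 11.976533
  V(2,1) = exp(-r*dt) * [p*6.687581 + (1-p)*0.000000] = 3.289779
  V(2,2) = exp(-r*dt) * [p*0.000000 + (1-p)*0.000000] = 0.000000
  V(1,0) = exp(-r*dt) * [p*11.976533 + (1-p)*3.289779] = 7.532980
  V(1,1) = exp(-r*dt) * [p*3.289779 + (1-p)*0.000000] = 1.618320
  V(0,0) = exp(-r*dt) * [p*7.532980 + (1-p)*1.618320] = 4.513114

Answer: Price = V(0,0) = 4.5131


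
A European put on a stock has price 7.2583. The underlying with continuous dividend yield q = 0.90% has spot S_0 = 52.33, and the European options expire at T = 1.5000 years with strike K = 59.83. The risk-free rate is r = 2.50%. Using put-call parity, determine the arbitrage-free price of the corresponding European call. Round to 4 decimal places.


Put-call parity: C - P = S_0 * exp(-qT) - K * exp(-rT).
S_0 * exp(-qT) = 52.3300 * 0.98659072 = 51.62829218
K * exp(-rT) = 59.8300 * 0.96319442 = 57.62792201
C = P + S*exp(-qT) - K*exp(-rT)
C = 7.2583 + 51.62829218 - 57.62792201 = 1.2587

Answer: Call price = 1.2587


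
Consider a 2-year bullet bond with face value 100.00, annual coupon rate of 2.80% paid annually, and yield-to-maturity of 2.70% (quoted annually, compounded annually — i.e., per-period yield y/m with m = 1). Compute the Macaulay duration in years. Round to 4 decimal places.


Coupon per period c = face * coupon_rate / m = 2.800000
Periods per year m = 1; per-period yield y/m = 0.027000
Number of cashflows N = 2
Cashflows (t years, CF_t, discount factor 1/(1+y/m)^(m*t), PV):
  t = 1.0000: CF_t = 2.800000, DF = 0.973710, PV = 2.726388
  t = 2.0000: CF_t = 102.800000, DF = 0.948111, PV = 97.465795
Price P = sum_t PV_t = 100.192182
Macaulay numerator sum_t t * PV_t:
  t * PV_t at t = 1.0000: 2.726388
  t * PV_t at t = 2.0000: 194.931589
Macaulay duration D = (sum_t t * PV_t) / P = 197.657977 / 100.192182 = 1.972788

Answer: Macaulay duration = 1.9728 years


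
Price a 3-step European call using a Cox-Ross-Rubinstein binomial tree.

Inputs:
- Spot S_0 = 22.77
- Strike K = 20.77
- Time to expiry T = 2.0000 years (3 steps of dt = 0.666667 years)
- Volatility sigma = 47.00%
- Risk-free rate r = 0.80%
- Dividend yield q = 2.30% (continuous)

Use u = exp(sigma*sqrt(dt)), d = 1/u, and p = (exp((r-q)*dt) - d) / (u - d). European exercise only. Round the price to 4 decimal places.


Answer: Price = V(0,0) = 6.5469

Derivation:
dt = T/N = 0.666667
u = exp(sigma*sqrt(dt)) = 1.467783; d = 1/u = 0.681299
p = (exp((r-q)*dt) - d) / (u - d) = 0.392570
Discount per step: exp(-r*dt) = 0.994681
Stock lattice S(k, i) with i counting down-moves:
  k=0: S(0,0) = 22.7700
  k=1: S(1,0) = 33.4214; S(1,1) = 15.5132
  k=2: S(2,0) = 49.0554; S(2,1) = 22.7700; S(2,2) = 10.5691
  k=3: S(3,0) = 72.0027; S(3,1) = 33.4214; S(3,2) = 15.5132; S(3,3) = 7.2007
Terminal payoffs V(N, i) = max(S_T - K, 0):
  V(3,0) = 51.232732; V(3,1) = 12.651429; V(3,2) = 0.000000; V(3,3) = 0.000000
Backward induction: V(k, i) = exp(-r*dt) * [p * V(k+1, i) + (1-p) * V(k+1, i+1)].
  V(2,0) = exp(-r*dt) * [p*51.232732 + (1-p)*12.651429] = 27.649452
  V(2,1) = exp(-r*dt) * [p*12.651429 + (1-p)*0.000000] = 4.940160
  V(2,2) = exp(-r*dt) * [p*0.000000 + (1-p)*0.000000] = 0.000000
  V(1,0) = exp(-r*dt) * [p*27.649452 + (1-p)*4.940160] = 13.781460
  V(1,1) = exp(-r*dt) * [p*4.940160 + (1-p)*0.000000] = 1.929045
  V(0,0) = exp(-r*dt) * [p*13.781460 + (1-p)*1.929045] = 6.546943


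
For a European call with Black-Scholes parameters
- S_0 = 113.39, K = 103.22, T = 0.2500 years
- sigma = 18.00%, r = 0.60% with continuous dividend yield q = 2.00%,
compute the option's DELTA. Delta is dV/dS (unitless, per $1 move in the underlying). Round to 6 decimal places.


Answer: Delta = 0.848938

Derivation:
d1 = 1.0502285696; d2 = 0.9602285696
phi(d1) = 0.2298269700; exp(-qT) = 0.9950124792; exp(-rT) = 0.9985011244
N(d1) = 0.8531934814
Delta = exp(-qT) * N(d1) = 0.9950124792 * 0.8531934814 = 0.848938


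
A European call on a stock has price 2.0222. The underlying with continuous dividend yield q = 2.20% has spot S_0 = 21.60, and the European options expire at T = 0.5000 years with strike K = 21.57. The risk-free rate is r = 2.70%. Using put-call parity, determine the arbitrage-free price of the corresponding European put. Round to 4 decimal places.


Put-call parity: C - P = S_0 * exp(-qT) - K * exp(-rT).
S_0 * exp(-qT) = 21.6000 * 0.98906028 = 21.36370202
K * exp(-rT) = 21.5700 * 0.98659072 = 21.28076175
P = C - S*exp(-qT) + K*exp(-rT)
P = 2.0222 - 21.36370202 + 21.28076175 = 1.9393

Answer: Put price = 1.9393


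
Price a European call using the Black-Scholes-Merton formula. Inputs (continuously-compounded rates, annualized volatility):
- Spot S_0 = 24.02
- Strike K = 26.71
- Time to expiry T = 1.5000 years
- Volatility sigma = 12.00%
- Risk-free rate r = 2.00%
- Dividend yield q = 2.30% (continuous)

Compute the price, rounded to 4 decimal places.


Answer: Price = 0.4697

Derivation:
d1 = (ln(S/K) + (r - q + 0.5*sigma^2) * T) / (sigma * sqrt(T)) = -0.67940143
d2 = d1 - sigma * sqrt(T) = -0.82637082
exp(-rT) = 0.97044553; exp(-qT) = 0.96608834
C = S_0 * exp(-qT) * N(d1) - K * exp(-rT) * N(d2)
N(d1) = 0.24844177; N(d2) = 0.20429689
C = 24.0200 * 0.96608834 * 0.24844177 - 26.7100 * 0.97044553 * 0.20429689 = 0.4697


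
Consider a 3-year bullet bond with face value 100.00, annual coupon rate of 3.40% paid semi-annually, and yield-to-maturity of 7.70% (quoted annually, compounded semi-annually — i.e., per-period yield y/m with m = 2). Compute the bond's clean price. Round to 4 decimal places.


Answer: Price = 88.6742

Derivation:
Coupon per period c = face * coupon_rate / m = 1.700000
Periods per year m = 2; per-period yield y/m = 0.038500
Number of cashflows N = 6
Cashflows (t years, CF_t, discount factor 1/(1+y/m)^(m*t), PV):
  t = 0.5000: CF_t = 1.700000, DF = 0.962927, PV = 1.636976
  t = 1.0000: CF_t = 1.700000, DF = 0.927229, PV = 1.576289
  t = 1.5000: CF_t = 1.700000, DF = 0.892854, PV = 1.517852
  t = 2.0000: CF_t = 1.700000, DF = 0.859754, PV = 1.461581
  t = 2.5000: CF_t = 1.700000, DF = 0.827880, PV = 1.407396
  t = 3.0000: CF_t = 101.700000, DF = 0.797188, PV = 81.074065
Price P = sum_t PV_t = 88.674160


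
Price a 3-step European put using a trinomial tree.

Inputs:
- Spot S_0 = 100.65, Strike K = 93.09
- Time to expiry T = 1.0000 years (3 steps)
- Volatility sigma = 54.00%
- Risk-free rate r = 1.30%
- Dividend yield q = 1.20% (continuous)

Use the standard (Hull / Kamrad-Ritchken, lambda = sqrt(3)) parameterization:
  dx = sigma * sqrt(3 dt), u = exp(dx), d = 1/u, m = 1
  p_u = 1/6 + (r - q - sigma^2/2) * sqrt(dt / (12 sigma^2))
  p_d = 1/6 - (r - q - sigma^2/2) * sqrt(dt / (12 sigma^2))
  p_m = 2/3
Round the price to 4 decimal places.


Answer: Price = V(0,0) = 16.0121

Derivation:
dt = T/N = 0.333333; dx = sigma*sqrt(3*dt) = 0.540000
u = exp(dx) = 1.716007; d = 1/u = 0.582748
p_u = 0.121975, p_m = 0.666667, p_d = 0.211358
Discount per step: exp(-r*dt) = 0.995676
Stock lattice S(k, j) with j the centered position index:
  k=0: S(0,+0) = 100.6500
  k=1: S(1,-1) = 58.6536; S(1,+0) = 100.6500; S(1,+1) = 172.7161
  k=2: S(2,-2) = 34.1803; S(2,-1) = 58.6536; S(2,+0) = 100.6500; S(2,+1) = 172.7161; S(2,+2) = 296.3820
  k=3: S(3,-3) = 19.9185; S(3,-2) = 34.1803; S(3,-1) = 58.6536; S(3,+0) = 100.6500; S(3,+1) = 172.7161; S(3,+2) = 296.3820; S(3,+3) = 508.5935
Terminal payoffs V(N, j) = max(K - S_T, 0):
  V(3,-3) = 73.171496; V(3,-2) = 58.909710; V(3,-1) = 34.436388; V(3,+0) = 0.000000; V(3,+1) = 0.000000; V(3,+2) = 0.000000; V(3,+3) = 0.000000
Backward induction: V(k, j) = exp(-r*dt) * [p_u * V(k+1, j+1) + p_m * V(k+1, j) + p_d * V(k+1, j-1)]
  V(2,-2) = exp(-r*dt) * [p_u*34.436388 + p_m*58.909710 + p_d*73.171496] = 58.684063
  V(2,-1) = exp(-r*dt) * [p_u*0.000000 + p_m*34.436388 + p_d*58.909710] = 35.255527
  V(2,+0) = exp(-r*dt) * [p_u*0.000000 + p_m*0.000000 + p_d*34.436388] = 7.246936
  V(2,+1) = exp(-r*dt) * [p_u*0.000000 + p_m*0.000000 + p_d*0.000000] = 0.000000
  V(2,+2) = exp(-r*dt) * [p_u*0.000000 + p_m*0.000000 + p_d*0.000000] = 0.000000
  V(1,-1) = exp(-r*dt) * [p_u*7.246936 + p_m*35.255527 + p_d*58.684063] = 36.631897
  V(1,+0) = exp(-r*dt) * [p_u*0.000000 + p_m*7.246936 + p_d*35.255527] = 12.229718
  V(1,+1) = exp(-r*dt) * [p_u*0.000000 + p_m*0.000000 + p_d*7.246936] = 1.525075
  V(0,+0) = exp(-r*dt) * [p_u*1.525075 + p_m*12.229718 + p_d*36.631897] = 16.012076


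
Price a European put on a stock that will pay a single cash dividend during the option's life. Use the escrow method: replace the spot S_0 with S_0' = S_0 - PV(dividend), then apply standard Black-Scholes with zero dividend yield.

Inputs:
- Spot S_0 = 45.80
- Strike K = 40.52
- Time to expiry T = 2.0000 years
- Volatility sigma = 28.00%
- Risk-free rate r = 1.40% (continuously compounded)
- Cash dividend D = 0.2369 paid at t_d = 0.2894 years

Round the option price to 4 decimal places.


PV(D) = D * exp(-r * t_d) = 0.2369 * 0.99595660 = 0.23594212
S_0' = S_0 - PV(D) = 45.8000 - 0.23594212 = 45.56405788
d1 = (ln(S_0'/K) + (r + sigma^2/2)*T) / (sigma*sqrt(T)) = 0.56498721
d2 = d1 - sigma*sqrt(T) = 0.16900742
exp(-rT) = 0.97238837
N(-d1) = 0.28604123; N(-d2) = 0.43289540
P = K * exp(-rT) * N(-d2) - S_0' * N(-d1) = 40.5200 * 0.97238837 * 0.43289540 - 45.56405788 * 0.28604123 = 4.0234

Answer: Price = 4.0234


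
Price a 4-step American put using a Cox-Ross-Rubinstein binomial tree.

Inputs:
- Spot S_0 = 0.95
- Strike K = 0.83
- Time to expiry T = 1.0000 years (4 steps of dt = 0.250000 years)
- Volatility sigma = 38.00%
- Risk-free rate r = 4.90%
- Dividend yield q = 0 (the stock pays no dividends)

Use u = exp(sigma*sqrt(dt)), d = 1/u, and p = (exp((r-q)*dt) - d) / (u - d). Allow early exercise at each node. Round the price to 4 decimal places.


Answer: Price = V(0,0) = 0.0727

Derivation:
dt = T/N = 0.250000
u = exp(sigma*sqrt(dt)) = 1.209250; d = 1/u = 0.826959
p = (exp((r-q)*dt) - d) / (u - d) = 0.484883
Discount per step: exp(-r*dt) = 0.987825
Stock lattice S(k, i) with i counting down-moves:
  k=0: S(0,0) = 0.9500
  k=1: S(1,0) = 1.1488; S(1,1) = 0.7856
  k=2: S(2,0) = 1.3892; S(2,1) = 0.9500; S(2,2) = 0.6497
  k=3: S(3,0) = 1.6799; S(3,1) = 1.1488; S(3,2) = 0.7856; S(3,3) = 0.5372
  k=4: S(4,0) = 2.0314; S(4,1) = 1.3892; S(4,2) = 0.9500; S(4,3) = 0.6497; S(4,4) = 0.4443
Terminal payoffs V(N, i) = max(K - S_T, 0):
  V(4,0) = 0.000000; V(4,1) = 0.000000; V(4,2) = 0.000000; V(4,3) = 0.180332; V(4,4) = 0.385717
Backward induction: V(k, i) = exp(-r*dt) * [p * V(k+1, i) + (1-p) * V(k+1, i+1)]; then take max(V_cont, immediate exercise) for American.
  V(3,0) = exp(-r*dt) * [p*0.000000 + (1-p)*0.000000] = 0.000000; exercise = 0.000000; V(3,0) = max -> 0.000000
  V(3,1) = exp(-r*dt) * [p*0.000000 + (1-p)*0.000000] = 0.000000; exercise = 0.000000; V(3,1) = max -> 0.000000
  V(3,2) = exp(-r*dt) * [p*0.000000 + (1-p)*0.180332] = 0.091761; exercise = 0.044389; V(3,2) = max -> 0.091761
  V(3,3) = exp(-r*dt) * [p*0.180332 + (1-p)*0.385717] = 0.282645; exercise = 0.292751; V(3,3) = max -> 0.292751
  V(2,0) = exp(-r*dt) * [p*0.000000 + (1-p)*0.000000] = 0.000000; exercise = 0.000000; V(2,0) = max -> 0.000000
  V(2,1) = exp(-r*dt) * [p*0.000000 + (1-p)*0.091761] = 0.046692; exercise = 0.000000; V(2,1) = max -> 0.046692
  V(2,2) = exp(-r*dt) * [p*0.091761 + (1-p)*0.292751] = 0.192916; exercise = 0.180332; V(2,2) = max -> 0.192916
  V(1,0) = exp(-r*dt) * [p*0.000000 + (1-p)*0.046692] = 0.023759; exercise = 0.000000; V(1,0) = max -> 0.023759
  V(1,1) = exp(-r*dt) * [p*0.046692 + (1-p)*0.192916] = 0.120529; exercise = 0.044389; V(1,1) = max -> 0.120529
  V(0,0) = exp(-r*dt) * [p*0.023759 + (1-p)*0.120529] = 0.072711; exercise = 0.000000; V(0,0) = max -> 0.072711
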